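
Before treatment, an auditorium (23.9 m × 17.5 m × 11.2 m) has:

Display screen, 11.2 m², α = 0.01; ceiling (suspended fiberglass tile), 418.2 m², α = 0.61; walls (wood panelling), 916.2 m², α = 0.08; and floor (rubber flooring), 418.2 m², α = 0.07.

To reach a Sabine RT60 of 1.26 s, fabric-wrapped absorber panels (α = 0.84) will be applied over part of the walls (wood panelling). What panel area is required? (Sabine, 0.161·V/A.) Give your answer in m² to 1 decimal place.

316.8

Total absorption A₁ = 11.2·0.01 + 418.2·0.61 + 916.2·0.08 + 418.2·0.07
  = 0.112 + 255.102 + 73.296 + 29.274 = 357.784 m² sabins.
V = 4684.4 m³. Target absorption A₂ = 0.161 × 4684.4 / 1.26 = 598.562 sabins.
ΔA needed = 598.562 − 357.784 = 240.778 sabins.
Each m² of panel replacing the walls (wood panelling) adds (0.84 − 0.08) = 0.76 sabins.
Panel area = 240.778 / 0.76 = 316.8 m².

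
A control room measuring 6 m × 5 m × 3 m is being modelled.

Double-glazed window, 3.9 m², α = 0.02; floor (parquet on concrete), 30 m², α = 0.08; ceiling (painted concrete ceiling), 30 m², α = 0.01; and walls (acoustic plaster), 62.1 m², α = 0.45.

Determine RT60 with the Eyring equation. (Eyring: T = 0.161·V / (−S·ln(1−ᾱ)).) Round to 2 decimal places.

0.41 s

Total surface area S = 3.9 + 30 + 30 + 62.1 = 126.0 m².
Σ(Sᵢαᵢ) = 3.9×0.02 + 30×0.08 + 30×0.01 + 62.1×0.45 = 30.723.
Mean coefficient ᾱ = A/S = 0.2438.
−S·ln(1−ᾱ) = −126.0 × ln(1 − 0.2438) = 35.211.
V = 6 × 5 × 3 = 90 m³.
RT60 = 0.161 × 90 / 35.211 = 0.41 s.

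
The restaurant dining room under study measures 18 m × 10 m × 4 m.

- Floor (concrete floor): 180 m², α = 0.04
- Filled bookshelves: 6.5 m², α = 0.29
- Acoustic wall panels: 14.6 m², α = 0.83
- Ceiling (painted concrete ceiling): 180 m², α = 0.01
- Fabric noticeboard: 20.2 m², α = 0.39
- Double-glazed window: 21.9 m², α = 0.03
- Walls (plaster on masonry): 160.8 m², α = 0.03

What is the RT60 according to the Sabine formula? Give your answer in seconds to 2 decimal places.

3.19 sec

Summing Sᵢαᵢ: 7.200 + 1.885 + 12.118 + 1.800 + 7.878 + 0.657 + 4.824 → A = 36.362 sabins.
Room volume: 720 m³.
T = 0.161 V/A = 0.161·720/36.362 = 3.19 s.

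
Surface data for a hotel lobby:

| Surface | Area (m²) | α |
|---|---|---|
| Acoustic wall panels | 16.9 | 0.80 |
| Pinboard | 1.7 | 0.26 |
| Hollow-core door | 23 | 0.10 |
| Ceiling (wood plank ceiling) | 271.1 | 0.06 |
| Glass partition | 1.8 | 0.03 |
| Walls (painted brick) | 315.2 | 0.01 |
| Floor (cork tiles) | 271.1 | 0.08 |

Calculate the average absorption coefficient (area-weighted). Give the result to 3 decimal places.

0.064

Total surface area S = 900.8 m².
Σ(Sᵢαᵢ) = 16.9·0.80 + 1.7·0.26 + 23·0.10 + 271.1·0.06 + 1.8·0.03 + 315.2·0.01 + 271.1·0.08 = 57.422.
ᾱ = 57.422 / 900.8 = 0.064.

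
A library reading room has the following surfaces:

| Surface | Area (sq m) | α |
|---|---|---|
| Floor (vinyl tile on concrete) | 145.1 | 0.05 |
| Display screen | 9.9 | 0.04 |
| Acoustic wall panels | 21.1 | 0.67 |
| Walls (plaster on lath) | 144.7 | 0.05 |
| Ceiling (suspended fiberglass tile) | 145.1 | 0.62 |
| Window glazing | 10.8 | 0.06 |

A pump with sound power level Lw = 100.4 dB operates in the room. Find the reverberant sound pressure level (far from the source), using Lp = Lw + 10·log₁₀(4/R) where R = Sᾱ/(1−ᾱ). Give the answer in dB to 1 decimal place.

A = 119.633 sabins; S = 476.7 sq m.
ᾱ = 119.633/476.7 = 0.2510; R = Sᾱ/(1−ᾱ) = 119.633/(1−0.2510) = 159.724 sq m.
Lp = 100.4 + 10·log₁₀(4/159.724) = 100.4 + (-16.01) = 84.4 dB.

84.4 dB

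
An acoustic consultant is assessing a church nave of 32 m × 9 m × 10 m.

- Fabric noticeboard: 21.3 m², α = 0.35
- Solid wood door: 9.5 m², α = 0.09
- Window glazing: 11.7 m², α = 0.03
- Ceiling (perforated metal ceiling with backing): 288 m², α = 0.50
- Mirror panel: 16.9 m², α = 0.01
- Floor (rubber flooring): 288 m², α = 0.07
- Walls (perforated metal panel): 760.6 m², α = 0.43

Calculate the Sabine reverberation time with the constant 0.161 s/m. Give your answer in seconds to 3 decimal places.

0.927 sec

Equivalent absorption area: A = 21.3×0.35 + 9.5×0.09 + 11.7×0.03 + 288×0.50 + 16.9×0.01 + 288×0.07 + 760.6×0.43 = 500.048 m².
Room volume: 2880 m³.
T = 0.161 V/A = 0.161·2880/500.048 = 0.927 s.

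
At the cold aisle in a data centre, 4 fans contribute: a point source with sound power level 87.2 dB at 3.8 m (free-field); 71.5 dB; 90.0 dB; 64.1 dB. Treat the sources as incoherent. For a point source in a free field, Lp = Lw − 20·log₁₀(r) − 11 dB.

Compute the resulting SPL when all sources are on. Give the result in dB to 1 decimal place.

Source at 3.8 m: Lp = 87.2 − 20·log₁₀(3.8) − 11 = 64.6 dB.
Σ 10^(Lᵢ/10) = 1.02e+09.
Combined level = 10 log₁₀(1.02e+09) = 90.1 dB.

90.1 dB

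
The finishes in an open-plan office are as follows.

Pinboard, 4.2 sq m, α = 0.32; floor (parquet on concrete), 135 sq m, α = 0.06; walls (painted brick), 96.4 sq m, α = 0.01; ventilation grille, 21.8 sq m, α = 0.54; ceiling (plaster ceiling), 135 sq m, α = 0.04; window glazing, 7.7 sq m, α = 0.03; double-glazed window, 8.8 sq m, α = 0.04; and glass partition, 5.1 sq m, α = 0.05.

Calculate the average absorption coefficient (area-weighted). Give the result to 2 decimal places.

0.07

S = Σ Sᵢ = 4.2 + 135 + 96.4 + 21.8 + 135 + 7.7 + 8.8 + 5.1 = 414.0 sq m.
Σ(Sᵢαᵢ) = 4.2×0.32 + 135×0.06 + 96.4×0.01 + 21.8×0.54 + 135×0.04 + 7.7×0.03 + 8.8×0.04 + 5.1×0.05 = 28.418.
ᾱ = A/S = 0.07.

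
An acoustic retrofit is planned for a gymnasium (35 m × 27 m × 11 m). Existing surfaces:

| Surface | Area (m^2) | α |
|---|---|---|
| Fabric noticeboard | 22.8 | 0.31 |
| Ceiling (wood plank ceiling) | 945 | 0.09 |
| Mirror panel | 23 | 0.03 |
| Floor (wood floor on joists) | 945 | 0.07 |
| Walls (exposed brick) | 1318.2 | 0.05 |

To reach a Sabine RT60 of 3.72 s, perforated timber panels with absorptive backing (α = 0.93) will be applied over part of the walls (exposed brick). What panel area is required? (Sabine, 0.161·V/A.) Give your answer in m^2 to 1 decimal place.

Summing Sᵢαᵢ: 7.068 + 85.050 + 0.690 + 66.150 + 65.910 → A₁ = 224.868 sabins.
Required A₂ = 0.161·10395/3.72 = 449.891 sabins.
Absorption to add: 449.891 − 224.868 = 225.023 sabins.
Net gain per m^2: Δα = 0.93 − 0.05 = 0.88.
Area = ΔA/Δα = 225.023/0.88 = 255.7 m^2.

255.7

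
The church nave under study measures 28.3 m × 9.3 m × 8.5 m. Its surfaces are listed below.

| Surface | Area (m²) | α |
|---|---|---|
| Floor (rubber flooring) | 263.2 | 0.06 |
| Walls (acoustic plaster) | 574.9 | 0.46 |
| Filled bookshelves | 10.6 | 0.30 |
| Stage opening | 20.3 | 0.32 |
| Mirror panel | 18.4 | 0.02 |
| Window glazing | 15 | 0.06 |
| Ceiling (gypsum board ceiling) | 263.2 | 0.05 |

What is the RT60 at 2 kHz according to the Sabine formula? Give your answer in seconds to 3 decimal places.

Summing Sᵢαᵢ: 15.792 + 264.454 + 3.180 + 6.496 + 0.368 + 0.900 + 13.160 → A = 304.350 sabins.
Volume V = 28.3 × 9.3 × 8.5 = 2237.115 m³.
T = 0.161 V/A = 0.161·2237.115/304.350 = 1.183 s.

1.183 sec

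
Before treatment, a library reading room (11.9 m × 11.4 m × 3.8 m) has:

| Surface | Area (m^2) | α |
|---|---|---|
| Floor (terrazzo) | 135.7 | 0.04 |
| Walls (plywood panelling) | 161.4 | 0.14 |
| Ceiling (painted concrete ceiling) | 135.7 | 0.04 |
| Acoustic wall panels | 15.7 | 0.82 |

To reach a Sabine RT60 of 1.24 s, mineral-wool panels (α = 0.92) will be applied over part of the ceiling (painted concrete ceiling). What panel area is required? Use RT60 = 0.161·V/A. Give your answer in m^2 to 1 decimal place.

23.4

Total absorption A₁ = 135.7×0.04 + 161.4×0.14 + 135.7×0.04 + 15.7×0.82
  = 5.428 + 22.596 + 5.428 + 12.874 = 46.326 m^2 sabins.
Required A₂ = 0.161·515.508/1.24 = 66.933 sabins.
ΔA needed = 66.933 − 46.326 = 20.607 sabins.
Each m^2 of panel replacing the ceiling (painted concrete ceiling) adds (0.92 − 0.04) = 0.88 sabins.
Area = ΔA/Δα = 20.607/0.88 = 23.4 m^2.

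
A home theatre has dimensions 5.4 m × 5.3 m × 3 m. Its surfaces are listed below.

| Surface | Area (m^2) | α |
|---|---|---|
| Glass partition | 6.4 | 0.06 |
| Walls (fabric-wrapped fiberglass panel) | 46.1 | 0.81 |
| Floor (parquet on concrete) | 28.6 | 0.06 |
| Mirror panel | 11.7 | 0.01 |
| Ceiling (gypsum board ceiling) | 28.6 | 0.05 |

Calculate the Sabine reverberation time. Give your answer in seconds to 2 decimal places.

0.34 s

Total absorption A = 6.4×0.06 + 46.1×0.81 + 28.6×0.06 + 11.7×0.01 + 28.6×0.05
  = 0.384 + 37.341 + 1.716 + 0.117 + 1.430 = 40.988 m^2 sabins.
V = 5.4·5.3·3 = 85.86 m³.
Sabine: RT60 = 0.161 × 85.86 / 40.988 = 0.34 s.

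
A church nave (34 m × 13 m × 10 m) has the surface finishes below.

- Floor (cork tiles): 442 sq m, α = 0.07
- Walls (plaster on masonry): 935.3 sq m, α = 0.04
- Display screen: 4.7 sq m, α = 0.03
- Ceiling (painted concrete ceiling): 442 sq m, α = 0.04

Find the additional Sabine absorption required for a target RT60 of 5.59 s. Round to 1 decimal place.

A₁ = Σ Sᵢαᵢ = 442·0.07 + 935.3·0.04 + 4.7·0.03 + 442·0.04 = 86.173 sabins.
Target A₂ = 0.161·4420/5.59 = 127.302 sabins (V = 4420 m³).
ΔA = A₂ − A₁ = 127.302 − 86.173 = 41.1 sabins.

41.1 sabins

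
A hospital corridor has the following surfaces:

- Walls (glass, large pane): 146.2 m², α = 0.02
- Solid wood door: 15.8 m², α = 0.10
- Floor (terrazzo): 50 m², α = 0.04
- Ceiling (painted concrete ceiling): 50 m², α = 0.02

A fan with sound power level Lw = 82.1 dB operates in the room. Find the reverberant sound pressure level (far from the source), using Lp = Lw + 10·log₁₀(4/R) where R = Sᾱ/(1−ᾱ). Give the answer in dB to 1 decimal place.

Σ(Sᵢαᵢ) = 146.2·0.02 + 15.8·0.10 + 50·0.04 + 50·0.02 = 7.504; total area S = 262.0 m².
ᾱ = 7.504/262.0 = 0.0286; R = Sᾱ/(1−ᾱ) = 7.504/(1−0.0286) = 7.725 m².
Lp = 82.1 + 10·log₁₀(4/7.725) = 82.1 + (-2.86) = 79.2 dB.

79.2 dB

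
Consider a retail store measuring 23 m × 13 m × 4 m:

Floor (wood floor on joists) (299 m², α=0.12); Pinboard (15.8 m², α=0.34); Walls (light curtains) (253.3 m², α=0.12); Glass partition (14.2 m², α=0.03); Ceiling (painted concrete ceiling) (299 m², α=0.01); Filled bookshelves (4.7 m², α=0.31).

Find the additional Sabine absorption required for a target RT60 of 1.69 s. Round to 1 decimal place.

37.4 sabins

Summing Sᵢαᵢ: 35.880 + 5.372 + 30.396 + 0.426 + 2.990 + 1.457 → A₁ = 76.521 sabins.
V = 1196 m³. Required absorption A₂ = 0.161 × 1196 / 1.69 = 113.938 sabins.
Additional absorption ΔA = 113.938 − 76.521 = 37.4 sabins.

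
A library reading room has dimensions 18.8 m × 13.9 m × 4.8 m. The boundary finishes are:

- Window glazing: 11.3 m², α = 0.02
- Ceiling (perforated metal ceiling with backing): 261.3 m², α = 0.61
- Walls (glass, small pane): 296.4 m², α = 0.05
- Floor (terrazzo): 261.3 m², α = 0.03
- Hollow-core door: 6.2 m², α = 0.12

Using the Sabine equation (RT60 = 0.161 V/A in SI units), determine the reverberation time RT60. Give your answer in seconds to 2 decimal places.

1.10 sec

Equivalent absorption area: A = 11.3*0.02 + 261.3*0.61 + 296.4*0.05 + 261.3*0.03 + 6.2*0.12 = 183.022 m².
V = 18.8·13.9·4.8 = 1254.336 m³.
RT60 = 0.161 · V / A = 0.161 × 1254.336 / 183.022 = 1.10 s.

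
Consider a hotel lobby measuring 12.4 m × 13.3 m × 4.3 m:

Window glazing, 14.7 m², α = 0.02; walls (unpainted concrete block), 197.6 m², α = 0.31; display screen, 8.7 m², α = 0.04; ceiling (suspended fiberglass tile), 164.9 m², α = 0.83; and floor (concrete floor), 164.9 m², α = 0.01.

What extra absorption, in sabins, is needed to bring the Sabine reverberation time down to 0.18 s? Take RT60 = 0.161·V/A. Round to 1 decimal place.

433.9 sabins

Equivalent absorption area: A₁ = 14.7·0.02 + 197.6·0.31 + 8.7·0.04 + 164.9·0.83 + 164.9·0.01 = 200.414 m².
For T = 0.18 s, need A₂ = 0.161·V/T = 0.161·709.156/0.18 = 634.301 sabins.
ΔA = A₂ − A₁ = 634.301 − 200.414 = 433.9 sabins.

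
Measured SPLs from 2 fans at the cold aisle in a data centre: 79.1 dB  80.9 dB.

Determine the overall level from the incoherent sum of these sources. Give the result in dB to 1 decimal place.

Converting to relative power and adding: 10^(79.1/10) + 10^(80.9/10) = 2.043e+08.
Combined level = 10 log₁₀(2.043e+08) = 83.1 dB.

83.1 dB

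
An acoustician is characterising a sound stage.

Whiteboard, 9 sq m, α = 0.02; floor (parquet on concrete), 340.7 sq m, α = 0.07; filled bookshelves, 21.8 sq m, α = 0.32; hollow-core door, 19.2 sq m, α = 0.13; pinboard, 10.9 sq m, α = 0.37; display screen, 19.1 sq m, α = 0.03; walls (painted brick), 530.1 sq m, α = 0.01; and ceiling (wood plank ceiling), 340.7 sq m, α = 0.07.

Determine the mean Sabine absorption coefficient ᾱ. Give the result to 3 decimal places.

Total surface area S = 1291.5 sq m.
A = 9×0.02 + 340.7×0.07 + 21.8×0.32 + 19.2×0.13 + 10.9×0.37 + 19.1×0.03 + 530.1×0.01 + 340.7×0.07 = 67.257 sabins.
ᾱ = A/S = 0.052.

0.052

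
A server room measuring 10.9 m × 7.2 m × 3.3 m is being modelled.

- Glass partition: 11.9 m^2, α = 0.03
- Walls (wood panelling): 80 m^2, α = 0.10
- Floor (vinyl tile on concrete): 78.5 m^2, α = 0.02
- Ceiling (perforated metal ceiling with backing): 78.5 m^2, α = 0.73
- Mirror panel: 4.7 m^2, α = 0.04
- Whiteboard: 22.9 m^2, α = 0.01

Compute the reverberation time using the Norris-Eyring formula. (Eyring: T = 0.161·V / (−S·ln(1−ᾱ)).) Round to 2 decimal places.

0.54 seconds

S = Σ Sᵢ = 276.5 m^2.
Σ(Sᵢαᵢ) = 11.9×0.03 + 80×0.10 + 78.5×0.02 + 78.5×0.73 + 4.7×0.04 + 22.9×0.01 = 67.649.
ᾱ = 67.649 / 276.5 = 0.2447.
−S·ln(1−ᾱ) = −276.5 × ln(1 − 0.2447) = 77.597.
V = 10.9 × 7.2 × 3.3 = 258.984 m³.
RT60 = 0.161 × 258.984 / 77.597 = 0.54 s.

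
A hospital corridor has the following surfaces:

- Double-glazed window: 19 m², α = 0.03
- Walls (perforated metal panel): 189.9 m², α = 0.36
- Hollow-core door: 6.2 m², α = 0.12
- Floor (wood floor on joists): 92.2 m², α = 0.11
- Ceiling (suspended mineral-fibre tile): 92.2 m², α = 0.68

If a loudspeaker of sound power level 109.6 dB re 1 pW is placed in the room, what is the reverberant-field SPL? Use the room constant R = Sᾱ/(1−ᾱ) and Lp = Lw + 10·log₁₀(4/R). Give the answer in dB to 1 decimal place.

Σ(Sᵢαᵢ) = 19×0.03 + 189.9×0.36 + 6.2×0.12 + 92.2×0.11 + 92.2×0.68 = 142.516; total area S = 399.5 m².
ᾱ = 0.3567, so room constant R = A/(1−ᾱ) = 221.539 m².
Lp = 109.6 + 10·log₁₀(4/221.539) = 109.6 + (-17.43) = 92.2 dB.

92.2 dB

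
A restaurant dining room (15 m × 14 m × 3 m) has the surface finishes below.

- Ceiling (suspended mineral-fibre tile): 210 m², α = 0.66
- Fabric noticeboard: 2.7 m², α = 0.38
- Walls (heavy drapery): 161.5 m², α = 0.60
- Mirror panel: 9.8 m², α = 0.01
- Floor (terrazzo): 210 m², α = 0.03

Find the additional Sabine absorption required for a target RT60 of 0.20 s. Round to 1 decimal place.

264.2 sabins

Equivalent absorption area: A₁ = 210·0.66 + 2.7·0.38 + 161.5·0.60 + 9.8·0.01 + 210·0.03 = 242.924 m².
For T = 0.20 s, need A₂ = 0.161·V/T = 0.161·630/0.20 = 507.150 sabins.
Additional absorption ΔA = 507.150 − 242.924 = 264.2 sabins.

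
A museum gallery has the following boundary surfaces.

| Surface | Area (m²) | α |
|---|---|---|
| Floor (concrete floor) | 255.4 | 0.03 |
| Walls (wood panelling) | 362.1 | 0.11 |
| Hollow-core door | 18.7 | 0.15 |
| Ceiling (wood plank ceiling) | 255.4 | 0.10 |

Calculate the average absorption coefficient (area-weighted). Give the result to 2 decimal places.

0.09

S = Σ Sᵢ = 255.4 + 362.1 + 18.7 + 255.4 = 891.6 m².
Weighted sum Σ Sα = 75.838.
ᾱ = A/S = 0.09.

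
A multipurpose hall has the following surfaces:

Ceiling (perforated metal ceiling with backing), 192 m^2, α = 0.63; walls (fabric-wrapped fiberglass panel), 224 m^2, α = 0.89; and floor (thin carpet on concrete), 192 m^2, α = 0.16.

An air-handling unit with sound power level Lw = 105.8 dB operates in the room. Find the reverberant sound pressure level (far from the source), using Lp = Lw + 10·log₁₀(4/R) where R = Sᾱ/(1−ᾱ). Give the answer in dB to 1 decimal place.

Σ(Sᵢαᵢ) = 192×0.63 + 224×0.89 + 192×0.16 = 351.040; total area S = 608.0 m^2.
ᾱ = 351.040/608.0 = 0.5774; R = Sᾱ/(1−ᾱ) = 351.040/(1−0.5774) = 830.667 m^2.
Lp = Lw + 10 log₁₀(4/R) = 105.8 -23.17 = 82.6 dB.

82.6 dB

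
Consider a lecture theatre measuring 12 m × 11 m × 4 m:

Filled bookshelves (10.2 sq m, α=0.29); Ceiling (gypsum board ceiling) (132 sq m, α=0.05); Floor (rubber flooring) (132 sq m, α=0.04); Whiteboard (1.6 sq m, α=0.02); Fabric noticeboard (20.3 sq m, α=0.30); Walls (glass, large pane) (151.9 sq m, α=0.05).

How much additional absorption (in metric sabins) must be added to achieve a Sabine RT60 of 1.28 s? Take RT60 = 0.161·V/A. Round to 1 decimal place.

A₁ = Σ Sᵢαᵢ = 10.2×0.29 + 132×0.05 + 132×0.04 + 1.6×0.02 + 20.3×0.30 + 151.9×0.05 = 28.555 sabins.
V = 528 m³. Required absorption A₂ = 0.161 × 528 / 1.28 = 66.412 sabins.
Additional absorption ΔA = 66.412 − 28.555 = 37.9 sabins.

37.9 sabins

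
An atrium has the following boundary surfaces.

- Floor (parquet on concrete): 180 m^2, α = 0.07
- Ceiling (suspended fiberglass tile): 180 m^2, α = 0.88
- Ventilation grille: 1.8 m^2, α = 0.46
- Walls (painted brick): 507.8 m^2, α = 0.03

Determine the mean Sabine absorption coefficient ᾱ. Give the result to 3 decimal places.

S = Σ Sᵢ = 180 + 180 + 1.8 + 507.8 = 869.6 m^2.
A = 180×0.07 + 180×0.88 + 1.8×0.46 + 507.8×0.03 = 187.062 sabins.
ᾱ = A/S = 0.215.

0.215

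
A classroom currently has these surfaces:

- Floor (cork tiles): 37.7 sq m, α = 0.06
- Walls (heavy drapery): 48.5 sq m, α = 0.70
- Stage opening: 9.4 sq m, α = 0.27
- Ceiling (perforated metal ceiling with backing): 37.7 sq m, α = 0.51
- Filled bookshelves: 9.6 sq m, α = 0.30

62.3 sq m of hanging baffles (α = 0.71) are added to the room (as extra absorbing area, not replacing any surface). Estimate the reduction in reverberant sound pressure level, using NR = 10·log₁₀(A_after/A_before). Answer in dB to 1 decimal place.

2.4 dB

Total absorption A_before = 37.7*0.06 + 48.5*0.70 + 9.4*0.27 + 37.7*0.51 + 9.6*0.30
  = 2.262 + 33.950 + 2.538 + 19.227 + 2.880 = 60.857 sq m sabins.
Treatment contributes 62.3·0.71 = 44.233 sabins.
New total A_after = 105.090 sabins.
Reduction = 10 log₁₀(A_after/A_before) = 10 log₁₀(1.7268) = 2.4 dB.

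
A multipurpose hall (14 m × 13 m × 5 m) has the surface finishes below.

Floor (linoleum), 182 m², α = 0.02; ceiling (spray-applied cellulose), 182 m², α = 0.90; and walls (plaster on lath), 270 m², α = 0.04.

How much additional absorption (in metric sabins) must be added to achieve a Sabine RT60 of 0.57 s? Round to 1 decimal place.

78.8 sabins

A₁ = Σ Sᵢαᵢ = 182×0.02 + 182×0.90 + 270×0.04 = 178.240 sabins.
For T = 0.57 s, need A₂ = 0.161·V/T = 0.161·910/0.57 = 257.035 sabins.
Additional absorption ΔA = 257.035 − 178.240 = 78.8 sabins.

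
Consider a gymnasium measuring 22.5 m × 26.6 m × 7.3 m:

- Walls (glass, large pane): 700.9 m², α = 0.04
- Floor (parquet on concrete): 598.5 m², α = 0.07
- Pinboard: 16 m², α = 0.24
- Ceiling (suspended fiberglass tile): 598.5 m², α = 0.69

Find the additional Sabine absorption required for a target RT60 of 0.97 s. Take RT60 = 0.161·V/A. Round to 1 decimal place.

238.4 sabins

Summing Sᵢαᵢ: 28.036 + 41.895 + 3.840 + 412.965 → A₁ = 486.736 sabins.
Target A₂ = 0.161·4369.05/0.97 = 725.172 sabins (V = 4369.05 m³).
ΔA = A₂ − A₁ = 725.172 − 486.736 = 238.4 sabins.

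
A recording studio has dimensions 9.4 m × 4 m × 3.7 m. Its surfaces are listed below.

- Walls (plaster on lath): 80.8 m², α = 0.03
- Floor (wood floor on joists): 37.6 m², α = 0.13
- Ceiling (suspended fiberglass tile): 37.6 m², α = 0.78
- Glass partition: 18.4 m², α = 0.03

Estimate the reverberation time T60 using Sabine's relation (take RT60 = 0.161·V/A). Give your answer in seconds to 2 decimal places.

Summing Sᵢαᵢ: 2.424 + 4.888 + 29.328 + 0.552 → A = 37.192 sabins.
Volume V = 9.4 × 4 × 3.7 = 139.12 m³.
Sabine: RT60 = 0.161 × 139.12 / 37.192 = 0.60 s.

0.60 sec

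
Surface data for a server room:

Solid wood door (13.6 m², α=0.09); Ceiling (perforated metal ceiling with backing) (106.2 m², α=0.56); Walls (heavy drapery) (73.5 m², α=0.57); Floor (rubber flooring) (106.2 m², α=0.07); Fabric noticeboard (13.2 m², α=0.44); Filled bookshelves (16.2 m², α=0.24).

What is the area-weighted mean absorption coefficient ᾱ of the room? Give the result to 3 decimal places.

0.364

S = Σ Sᵢ = 13.6 + 106.2 + 73.5 + 106.2 + 13.2 + 16.2 = 328.9 m².
Σ(Sᵢαᵢ) = 13.6×0.09 + 106.2×0.56 + 73.5×0.57 + 106.2×0.07 + 13.2×0.44 + 16.2×0.24 = 119.721.
ᾱ = 119.721 / 328.9 = 0.364.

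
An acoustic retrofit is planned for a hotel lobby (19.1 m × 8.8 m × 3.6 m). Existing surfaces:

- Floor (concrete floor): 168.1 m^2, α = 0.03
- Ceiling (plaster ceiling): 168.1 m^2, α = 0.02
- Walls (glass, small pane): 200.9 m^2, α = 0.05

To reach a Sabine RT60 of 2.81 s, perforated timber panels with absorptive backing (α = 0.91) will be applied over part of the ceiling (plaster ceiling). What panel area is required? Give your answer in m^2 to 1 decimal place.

Total absorption A₁ = 168.1·0.03 + 168.1·0.02 + 200.9·0.05
  = 5.043 + 3.362 + 10.045 = 18.450 m^2 sabins.
V = 605.088 m³. Target absorption A₂ = 0.161 × 605.088 / 2.81 = 34.669 sabins.
ΔA needed = 34.669 − 18.450 = 16.219 sabins.
Each m^2 of panel replacing the ceiling (plaster ceiling) adds (0.91 − 0.02) = 0.89 sabins.
Panel area = 16.219 / 0.89 = 18.2 m^2.

18.2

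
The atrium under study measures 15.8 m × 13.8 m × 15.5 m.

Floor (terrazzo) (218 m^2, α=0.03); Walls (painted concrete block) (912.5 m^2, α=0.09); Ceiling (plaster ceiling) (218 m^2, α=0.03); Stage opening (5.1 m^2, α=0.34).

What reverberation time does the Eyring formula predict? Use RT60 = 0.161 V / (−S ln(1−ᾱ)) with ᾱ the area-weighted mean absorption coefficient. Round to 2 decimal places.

Total surface area S = 218 + 912.5 + 218 + 5.1 = 1353.6 m^2.
Absorption A = 218×0.03 + 912.5×0.09 + 218×0.03 + 5.1×0.34 = 96.939 sabins.
ᾱ = 96.939 / 1353.6 = 0.0716.
Eyring denominator: −S ln(1−ᾱ) = 100.562.
V = 15.8 × 13.8 × 15.5 = 3379.62 m³.
T = 0.161·V/[−S·ln(1−ᾱ)] = 0.161·3379.62/100.562 = 5.41 s.

5.41 seconds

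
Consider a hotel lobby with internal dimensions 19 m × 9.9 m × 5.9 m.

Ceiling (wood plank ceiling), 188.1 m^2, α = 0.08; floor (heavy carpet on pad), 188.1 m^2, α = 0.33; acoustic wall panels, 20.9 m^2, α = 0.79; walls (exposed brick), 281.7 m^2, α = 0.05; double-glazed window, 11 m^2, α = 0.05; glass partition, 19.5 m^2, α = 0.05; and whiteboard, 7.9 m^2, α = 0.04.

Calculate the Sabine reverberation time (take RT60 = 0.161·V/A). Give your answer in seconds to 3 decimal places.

1.631 seconds

Total absorption A = 188.1×0.08 + 188.1×0.33 + 20.9×0.79 + 281.7×0.05 + 11×0.05 + 19.5×0.05 + 7.9×0.04
  = 15.048 + 62.073 + 16.511 + 14.085 + 0.550 + 0.975 + 0.316 = 109.558 m^2 sabins.
Room volume: 1109.79 m³.
Sabine: RT60 = 0.161 × 1109.79 / 109.558 = 1.631 s.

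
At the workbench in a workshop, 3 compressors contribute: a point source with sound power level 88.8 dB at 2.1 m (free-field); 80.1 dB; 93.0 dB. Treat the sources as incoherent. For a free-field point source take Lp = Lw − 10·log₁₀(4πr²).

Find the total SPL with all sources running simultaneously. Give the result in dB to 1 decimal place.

Source at 2.1 m: Lp = 88.8 − 10·log₁₀(4π·2.1²) = 88.8 − 10·log₁₀(55.418) = 71.4 dB.
Sum in the linear (power) domain: Σ 10^(Lᵢ/10) = 10^(71.4/10) + 10^(80.1/10) + 10^(93.0/10) = 2.111e+09.
Combined level = 10 log₁₀(2.111e+09) = 93.2 dB.

93.2 dB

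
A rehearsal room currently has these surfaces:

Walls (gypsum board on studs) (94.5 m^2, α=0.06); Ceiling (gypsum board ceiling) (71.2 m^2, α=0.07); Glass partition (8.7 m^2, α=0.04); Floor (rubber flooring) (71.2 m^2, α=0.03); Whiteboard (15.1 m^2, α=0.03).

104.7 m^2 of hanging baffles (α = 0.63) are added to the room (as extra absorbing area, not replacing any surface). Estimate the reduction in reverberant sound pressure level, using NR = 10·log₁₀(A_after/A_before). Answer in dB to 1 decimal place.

7.7 dB

Equivalent absorption area: A_before = 94.5*0.06 + 71.2*0.07 + 8.7*0.04 + 71.2*0.03 + 15.1*0.03 = 13.591 m^2.
Added absorption = 104.7 × 0.63 = 65.961 sabins.
New total A_after = 79.552 sabins.
NR = 10·log₁₀(79.552/13.591) = 7.7 dB.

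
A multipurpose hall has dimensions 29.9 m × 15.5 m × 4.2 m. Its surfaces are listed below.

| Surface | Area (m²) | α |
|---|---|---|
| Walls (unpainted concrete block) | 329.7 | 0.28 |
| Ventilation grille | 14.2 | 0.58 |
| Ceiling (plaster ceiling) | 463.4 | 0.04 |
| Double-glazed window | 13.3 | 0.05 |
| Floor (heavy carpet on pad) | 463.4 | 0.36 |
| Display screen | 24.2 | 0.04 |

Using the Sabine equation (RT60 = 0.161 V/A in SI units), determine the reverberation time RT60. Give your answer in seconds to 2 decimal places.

1.09 sec

Total absorption A = 329.7*0.28 + 14.2*0.58 + 463.4*0.04 + 13.3*0.05 + 463.4*0.36 + 24.2*0.04
  = 92.316 + 8.236 + 18.536 + 0.665 + 166.824 + 0.968 = 287.545 m² sabins.
V = 29.9·15.5·4.2 = 1946.49 m³.
RT60 = 0.161 · V / A = 0.161 × 1946.49 / 287.545 = 1.09 s.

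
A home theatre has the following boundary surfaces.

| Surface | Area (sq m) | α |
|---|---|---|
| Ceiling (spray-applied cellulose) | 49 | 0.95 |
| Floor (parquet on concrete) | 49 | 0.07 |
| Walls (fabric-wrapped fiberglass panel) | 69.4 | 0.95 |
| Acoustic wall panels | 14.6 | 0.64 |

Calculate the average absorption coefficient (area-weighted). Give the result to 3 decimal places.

S = Σ Sᵢ = 49 + 49 + 69.4 + 14.6 = 182.0 sq m.
Σ(Sᵢαᵢ) = 49*0.95 + 49*0.07 + 69.4*0.95 + 14.6*0.64 = 125.254.
ᾱ = A/S = 0.688.

0.688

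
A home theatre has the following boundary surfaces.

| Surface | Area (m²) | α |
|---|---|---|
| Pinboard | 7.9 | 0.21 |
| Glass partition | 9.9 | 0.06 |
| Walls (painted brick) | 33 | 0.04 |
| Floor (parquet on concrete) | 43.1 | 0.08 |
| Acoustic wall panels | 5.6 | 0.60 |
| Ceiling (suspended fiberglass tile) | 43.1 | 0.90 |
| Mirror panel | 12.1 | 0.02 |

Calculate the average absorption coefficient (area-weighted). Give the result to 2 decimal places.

0.32

Total surface area S = 154.7 m².
A = 7.9×0.21 + 9.9×0.06 + 33×0.04 + 43.1×0.08 + 5.6×0.60 + 43.1×0.90 + 12.1×0.02 = 49.413 sabins.
ᾱ = A/S = 0.32.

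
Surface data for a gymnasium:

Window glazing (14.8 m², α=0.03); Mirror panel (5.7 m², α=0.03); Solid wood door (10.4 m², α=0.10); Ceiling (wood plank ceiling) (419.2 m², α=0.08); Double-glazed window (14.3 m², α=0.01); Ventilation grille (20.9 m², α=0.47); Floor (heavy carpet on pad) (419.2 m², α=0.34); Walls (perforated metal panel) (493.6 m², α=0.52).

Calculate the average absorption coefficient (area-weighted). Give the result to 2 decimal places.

0.32

Total surface area S = 1398.1 m².
Weighted sum Σ Sα = 444.357.
ᾱ = 444.357 / 1398.1 = 0.32.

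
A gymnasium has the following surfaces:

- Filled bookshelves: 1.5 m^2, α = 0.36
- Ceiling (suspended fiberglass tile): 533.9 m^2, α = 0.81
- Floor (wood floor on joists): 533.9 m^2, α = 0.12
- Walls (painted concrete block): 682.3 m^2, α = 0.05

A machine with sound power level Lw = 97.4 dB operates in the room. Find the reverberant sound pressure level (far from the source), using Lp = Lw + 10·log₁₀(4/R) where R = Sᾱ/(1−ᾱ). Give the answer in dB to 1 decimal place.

Σ(Sᵢαᵢ) = 1.5×0.36 + 533.9×0.81 + 533.9×0.12 + 682.3×0.05 = 531.182; total area S = 1751.6 m^2.
ᾱ = 531.182/1751.6 = 0.3033; R = Sᾱ/(1−ᾱ) = 531.182/(1−0.3033) = 762.426 m^2.
Lp = Lw + 10 log₁₀(4/R) = 97.4 -22.80 = 74.6 dB.

74.6 dB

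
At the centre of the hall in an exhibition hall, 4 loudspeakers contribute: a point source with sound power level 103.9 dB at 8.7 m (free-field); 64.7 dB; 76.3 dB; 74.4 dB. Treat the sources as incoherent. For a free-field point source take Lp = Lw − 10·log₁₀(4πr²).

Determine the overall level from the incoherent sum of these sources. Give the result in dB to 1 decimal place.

Source at 8.7 m: Lp = 103.9 − 10·log₁₀(4π·8.7²) = 103.9 − 10·log₁₀(951.149) = 74.1 dB.
Sum in the linear (power) domain: Σ 10^(Lᵢ/10) = 10^(74.1/10) + 10^(64.7/10) + 10^(76.3/10) + 10^(74.4/10) = 9.886e+07.
Combined level = 10 log₁₀(9.886e+07) = 80.0 dB.

80.0 dB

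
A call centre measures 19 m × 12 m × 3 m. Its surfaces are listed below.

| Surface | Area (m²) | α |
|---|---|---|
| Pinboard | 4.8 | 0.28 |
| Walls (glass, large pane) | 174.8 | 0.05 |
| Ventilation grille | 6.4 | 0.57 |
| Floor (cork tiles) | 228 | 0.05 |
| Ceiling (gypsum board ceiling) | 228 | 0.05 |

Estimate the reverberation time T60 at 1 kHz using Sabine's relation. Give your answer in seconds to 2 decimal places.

Summing Sᵢαᵢ: 1.344 + 8.740 + 3.648 + 11.400 + 11.400 → A = 36.532 sabins.
V = 19·12·3 = 684 m³.
T = 0.161 V/A = 0.161·684/36.532 = 3.01 s.

3.01 s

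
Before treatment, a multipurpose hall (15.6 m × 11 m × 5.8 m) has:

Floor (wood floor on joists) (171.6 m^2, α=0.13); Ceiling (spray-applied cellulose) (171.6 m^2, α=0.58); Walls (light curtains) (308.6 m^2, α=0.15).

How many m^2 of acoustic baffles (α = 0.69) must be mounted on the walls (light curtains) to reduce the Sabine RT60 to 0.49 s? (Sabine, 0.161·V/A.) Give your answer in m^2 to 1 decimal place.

Equivalent absorption area: A₁ = 171.6·0.13 + 171.6·0.58 + 308.6·0.15 = 168.126 m^2.
V = 995.28 m³. Target absorption A₂ = 0.161 × 995.28 / 0.49 = 327.021 sabins.
ΔA needed = 327.021 − 168.126 = 158.895 sabins.
Net gain per m^2: Δα = 0.69 − 0.15 = 0.54.
Panel area = 158.895 / 0.54 = 294.2 m^2.

294.2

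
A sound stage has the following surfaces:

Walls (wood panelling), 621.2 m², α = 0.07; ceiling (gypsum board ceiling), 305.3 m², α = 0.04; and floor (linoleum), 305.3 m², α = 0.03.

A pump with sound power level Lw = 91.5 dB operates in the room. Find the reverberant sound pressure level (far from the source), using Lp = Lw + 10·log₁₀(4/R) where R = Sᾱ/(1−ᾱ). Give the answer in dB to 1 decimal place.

A = 64.855 sabins; S = 1231.8 m².
ᾱ = 64.855/1231.8 = 0.0527; R = Sᾱ/(1−ᾱ) = 64.855/(1−0.0527) = 68.463 m².
Lp = 91.5 + 10·log₁₀(4/68.463) = 91.5 + (-12.33) = 79.2 dB.

79.2 dB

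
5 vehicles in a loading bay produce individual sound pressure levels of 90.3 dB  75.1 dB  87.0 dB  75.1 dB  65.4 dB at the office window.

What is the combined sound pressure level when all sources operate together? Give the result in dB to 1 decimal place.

Sum in the linear (power) domain: Σ 10^(Lᵢ/10) = 10^(90.3/10) + 10^(75.1/10) + 10^(87.0/10) + 10^(75.1/10) + 10^(65.4/10) = 1.641e+09.
L_total = 10·log₁₀(1.641e+09) = 92.2 dB.

92.2 dB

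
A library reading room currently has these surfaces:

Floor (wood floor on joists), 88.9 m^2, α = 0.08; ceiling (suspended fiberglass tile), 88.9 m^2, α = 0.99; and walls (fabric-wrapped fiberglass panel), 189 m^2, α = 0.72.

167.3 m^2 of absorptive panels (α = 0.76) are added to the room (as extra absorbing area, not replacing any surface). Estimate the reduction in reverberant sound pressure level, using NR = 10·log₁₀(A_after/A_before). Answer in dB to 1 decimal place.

A_before = Σ Sᵢαᵢ = 88.9·0.08 + 88.9·0.99 + 189·0.72 = 231.203 sabins.
Treatment contributes 167.3·0.76 = 127.148 sabins.
New total A_after = 358.351 sabins.
Reduction = 10 log₁₀(A_after/A_before) = 10 log₁₀(1.5499) = 1.9 dB.

1.9 dB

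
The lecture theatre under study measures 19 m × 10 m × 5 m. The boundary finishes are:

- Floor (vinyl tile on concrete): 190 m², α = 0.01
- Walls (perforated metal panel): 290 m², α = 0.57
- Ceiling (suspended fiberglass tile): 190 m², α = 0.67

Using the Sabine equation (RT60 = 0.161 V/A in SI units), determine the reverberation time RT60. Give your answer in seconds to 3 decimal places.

0.519 seconds

A = Σ Sᵢαᵢ = 190*0.01 + 290*0.57 + 190*0.67 = 294.500 sabins.
V = 19·10·5 = 950 m³.
RT60 = 0.161 · V / A = 0.161 × 950 / 294.500 = 0.519 s.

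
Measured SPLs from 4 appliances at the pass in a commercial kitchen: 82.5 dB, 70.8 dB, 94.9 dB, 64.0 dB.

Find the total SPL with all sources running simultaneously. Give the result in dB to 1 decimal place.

95.2 dB

Converting to relative power and adding: 10^(82.5/10) + 10^(70.8/10) + 10^(94.9/10) + 10^(64.0/10) = 3.283e+09.
Combined level = 10 log₁₀(3.283e+09) = 95.2 dB.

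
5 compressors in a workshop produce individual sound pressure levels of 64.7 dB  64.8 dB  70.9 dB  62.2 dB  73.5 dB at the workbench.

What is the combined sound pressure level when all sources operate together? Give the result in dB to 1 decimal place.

76.3 dB

Σ 10^(Lᵢ/10) = 4.232e+07.
Back to dB: 10·log₁₀ Σ = 76.3 dB.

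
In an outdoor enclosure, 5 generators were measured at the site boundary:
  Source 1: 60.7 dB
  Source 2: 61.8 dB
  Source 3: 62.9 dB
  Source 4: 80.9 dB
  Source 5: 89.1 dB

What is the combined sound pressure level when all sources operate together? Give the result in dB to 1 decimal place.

Converting to relative power and adding: 10^(60.7/10) + 10^(61.8/10) + 10^(62.9/10) + 10^(80.9/10) + 10^(89.1/10) = 9.405e+08.
L_total = 10·log₁₀(9.405e+08) = 89.7 dB.

89.7 dB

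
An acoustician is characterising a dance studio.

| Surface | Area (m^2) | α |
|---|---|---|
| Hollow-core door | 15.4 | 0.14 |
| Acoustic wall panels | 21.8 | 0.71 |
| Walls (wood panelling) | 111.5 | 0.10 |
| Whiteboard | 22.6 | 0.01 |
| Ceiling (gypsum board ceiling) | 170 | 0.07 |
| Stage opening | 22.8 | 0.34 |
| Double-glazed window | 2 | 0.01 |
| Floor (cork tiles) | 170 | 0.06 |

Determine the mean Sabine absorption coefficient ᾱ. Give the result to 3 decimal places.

Total surface area S = 536.1 m^2.
A = 15.4*0.14 + 21.8*0.71 + 111.5*0.10 + 22.6*0.01 + 170*0.07 + 22.8*0.34 + 2*0.01 + 170*0.06 = 58.882 sabins.
ᾱ = 58.882 / 536.1 = 0.110.

0.110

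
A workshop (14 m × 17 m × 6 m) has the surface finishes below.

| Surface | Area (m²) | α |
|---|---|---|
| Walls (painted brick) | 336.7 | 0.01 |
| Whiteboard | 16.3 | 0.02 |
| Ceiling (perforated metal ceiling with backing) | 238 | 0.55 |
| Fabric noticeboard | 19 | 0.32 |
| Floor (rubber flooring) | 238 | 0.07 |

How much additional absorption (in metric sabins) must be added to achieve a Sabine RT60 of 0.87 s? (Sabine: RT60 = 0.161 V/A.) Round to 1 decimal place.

Total absorption A₁ = 336.7·0.01 + 16.3·0.02 + 238·0.55 + 19·0.32 + 238·0.07
  = 3.367 + 0.326 + 130.900 + 6.080 + 16.660 = 157.333 m² sabins.
V = 1428 m³. Required absorption A₂ = 0.161 × 1428 / 0.87 = 264.262 sabins.
Shortfall: 264.262 − 157.333 = 106.9 sabins.

106.9 sabins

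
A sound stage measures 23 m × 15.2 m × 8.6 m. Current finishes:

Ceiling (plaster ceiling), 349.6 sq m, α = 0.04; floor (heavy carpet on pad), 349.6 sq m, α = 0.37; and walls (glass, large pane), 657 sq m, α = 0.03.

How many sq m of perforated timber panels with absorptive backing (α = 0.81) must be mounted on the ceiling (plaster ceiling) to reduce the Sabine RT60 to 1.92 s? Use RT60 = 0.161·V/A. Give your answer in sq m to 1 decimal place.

A₁ = Σ Sᵢαᵢ = 349.6*0.04 + 349.6*0.37 + 657*0.03 = 163.046 sabins.
Required A₂ = 0.161·3006.56/1.92 = 252.113 sabins.
ΔA needed = 252.113 − 163.046 = 89.067 sabins.
Each sq m of panel replacing the ceiling (plaster ceiling) adds (0.81 − 0.04) = 0.77 sabins.
Panel area = 89.067 / 0.77 = 115.7 sq m.

115.7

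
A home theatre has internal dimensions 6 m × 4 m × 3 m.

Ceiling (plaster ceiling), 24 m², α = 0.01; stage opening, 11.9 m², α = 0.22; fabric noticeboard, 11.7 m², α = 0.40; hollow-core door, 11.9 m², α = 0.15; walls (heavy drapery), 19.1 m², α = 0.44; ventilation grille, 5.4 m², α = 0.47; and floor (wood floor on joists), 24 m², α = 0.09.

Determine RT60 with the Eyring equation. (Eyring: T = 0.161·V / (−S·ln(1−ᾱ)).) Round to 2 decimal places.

Total surface area S = 24 + 11.9 + 11.7 + 11.9 + 19.1 + 5.4 + 24 = 108.0 m².
Absorption A = 24×0.01 + 11.9×0.22 + 11.7×0.40 + 11.9×0.15 + 19.1×0.44 + 5.4×0.47 + 24×0.09 = 22.425 sabins.
Mean coefficient ᾱ = A/S = 0.2076.
Eyring denominator: −S ln(1−ᾱ) = 25.130.
V = 6 × 4 × 3 = 72 m³.
RT60 = 0.161 × 72 / 25.130 = 0.46 s.

0.46 s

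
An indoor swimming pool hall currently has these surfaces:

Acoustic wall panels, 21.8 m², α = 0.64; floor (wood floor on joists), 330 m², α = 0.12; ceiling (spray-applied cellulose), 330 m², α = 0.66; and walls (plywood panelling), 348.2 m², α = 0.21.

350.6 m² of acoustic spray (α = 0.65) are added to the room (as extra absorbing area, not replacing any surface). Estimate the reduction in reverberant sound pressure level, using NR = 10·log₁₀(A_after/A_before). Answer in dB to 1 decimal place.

Total absorption A_before = 21.8*0.64 + 330*0.12 + 330*0.66 + 348.2*0.21
  = 13.952 + 39.600 + 217.800 + 73.122 = 344.474 m² sabins.
Added absorption = 350.6 × 0.65 = 227.890 sabins.
New total A_after = 572.364 sabins.
Reduction = 10 log₁₀(A_after/A_before) = 10 log₁₀(1.6616) = 2.2 dB.

2.2 dB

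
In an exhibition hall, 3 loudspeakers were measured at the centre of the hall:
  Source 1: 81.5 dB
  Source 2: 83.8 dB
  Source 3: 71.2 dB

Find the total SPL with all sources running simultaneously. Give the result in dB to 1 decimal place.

Σ 10^(Lᵢ/10) = 3.943e+08.
Combined level = 10 log₁₀(3.943e+08) = 86.0 dB.

86.0 dB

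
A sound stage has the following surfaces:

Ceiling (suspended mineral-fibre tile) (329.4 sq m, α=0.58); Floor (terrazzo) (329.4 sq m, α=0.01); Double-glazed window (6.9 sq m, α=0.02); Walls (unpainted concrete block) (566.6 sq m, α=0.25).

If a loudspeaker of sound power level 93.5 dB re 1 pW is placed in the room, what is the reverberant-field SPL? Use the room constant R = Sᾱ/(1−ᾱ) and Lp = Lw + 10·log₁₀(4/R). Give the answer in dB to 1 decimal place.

Σ(Sᵢαᵢ) = 329.4×0.58 + 329.4×0.01 + 6.9×0.02 + 566.6×0.25 = 336.134; total area S = 1232.3 sq m.
ᾱ = 0.2728, so room constant R = A/(1−ᾱ) = 462.230 sq m.
Lp = Lw + 10 log₁₀(4/R) = 93.5 -20.63 = 72.9 dB.

72.9 dB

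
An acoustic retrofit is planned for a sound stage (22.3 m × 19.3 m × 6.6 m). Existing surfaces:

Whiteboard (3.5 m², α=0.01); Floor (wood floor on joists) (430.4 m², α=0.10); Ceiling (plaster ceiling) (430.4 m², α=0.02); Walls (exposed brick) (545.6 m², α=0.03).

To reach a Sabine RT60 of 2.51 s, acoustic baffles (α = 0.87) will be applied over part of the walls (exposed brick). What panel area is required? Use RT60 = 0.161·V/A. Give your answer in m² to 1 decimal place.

135.9

Summing Sᵢαᵢ: 0.035 + 43.040 + 8.608 + 16.368 → A₁ = 68.051 sabins.
V = 2840.574 m³. Target absorption A₂ = 0.161 × 2840.574 / 2.51 = 182.204 sabins.
Absorption to add: 182.204 − 68.051 = 114.153 sabins.
Each m² of panel replacing the walls (exposed brick) adds (0.87 − 0.03) = 0.84 sabins.
Area = ΔA/Δα = 114.153/0.84 = 135.9 m².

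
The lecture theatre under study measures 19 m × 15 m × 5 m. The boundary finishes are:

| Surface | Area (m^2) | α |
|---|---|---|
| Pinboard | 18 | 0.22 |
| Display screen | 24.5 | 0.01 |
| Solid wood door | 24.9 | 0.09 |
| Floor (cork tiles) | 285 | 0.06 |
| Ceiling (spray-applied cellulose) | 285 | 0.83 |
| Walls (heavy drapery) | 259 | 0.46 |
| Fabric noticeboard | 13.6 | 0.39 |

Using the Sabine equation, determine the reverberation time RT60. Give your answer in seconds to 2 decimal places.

A = Σ Sᵢαᵢ = 18·0.22 + 24.5·0.01 + 24.9·0.09 + 285·0.06 + 285·0.83 + 259·0.46 + 13.6·0.39 = 384.540 sabins.
V = 19·15·5 = 1425 m³.
Sabine: RT60 = 0.161 × 1425 / 384.540 = 0.60 s.

0.60 s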